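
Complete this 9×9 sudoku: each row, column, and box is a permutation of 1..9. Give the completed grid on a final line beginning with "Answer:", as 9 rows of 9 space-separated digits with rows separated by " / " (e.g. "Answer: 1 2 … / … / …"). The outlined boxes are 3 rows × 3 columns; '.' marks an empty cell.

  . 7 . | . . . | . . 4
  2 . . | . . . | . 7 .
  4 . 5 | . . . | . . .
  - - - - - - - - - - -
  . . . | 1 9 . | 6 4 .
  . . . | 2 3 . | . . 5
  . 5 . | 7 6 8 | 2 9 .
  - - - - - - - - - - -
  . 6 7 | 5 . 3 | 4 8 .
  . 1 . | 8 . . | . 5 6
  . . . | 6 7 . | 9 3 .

Step 1. [r8c6∈{2,4,9}] 9 has one home in box 8: r8c6. So r8c6=9.
Step 2. [r5c8∈{1}] r5c8 is down to just 1. So r5c8=1.
Step 3. [r6c3∈{1,3,4}] across row 6, 4 lands solely at r6c3 ⇒ r6c3=4.
Step 4. [r4c9∈{3,7,8}] across col 9, 7 lands solely at r4c9. So r4c9=7.
Step 5. [r5c7∈{8}] r5c7 has the single candidate 8 ⇒ r5c7=8.
Step 6. [r5c2∈{9}] only 9 remains possible at r5c2 ⇒ r5c2=9.
Step 7. [r2c4∈{3,4,9}] across col 4, 4 lands solely at r2c4 ⇒ r2c4=4.
Step 8. [r8c1∈{3}] r8c1 has the single candidate 3. So r8c1=3.
Step 9. [r4c1∈{8}] r4c1 is down to just 8, so r4c1=8.
Step 10. [r8c3∈{2}] r8c3 has the single candidate 2, so r8c3=2.
Step 11. [r5c3∈{6}] only 6 remains possible at r5c3. So r5c3=6.
Step 12. [r2c6∈{1,5,6}] across row 2, 6 lands solely at r2c6. So r2c6=6.
Step 13. [r1c1∈{1,6,9}] r1c1 is the only open cell in col 1 admitting 6. So r1c1=6.
Step 14. [r1c8∈{2}] only 2 remains possible at r1c8 ⇒ r1c8=2.
Step 15. [r9c3∈{8}] r9c3 is down to just 8 ⇒ r9c3=8.
Step 16. [r1c5∈{1,5,8}] r1c5 is the only open cell in row 1 admitting 8 ⇒ r1c5=8.
Step 17. [r2c5∈{1,5}] r2c5 is the only open cell in col 5 admitting 5, so r2c5=5.
Step 18. [r1c6∈{1}] r1c6 is down to just 1. So r1c6=1.
Step 19. [r2c3∈{1,3,9}] col 3 places 1 nowhere but r2c3. So r2c3=1.
Step 20. [r2c7∈{3}] r2c7's peers cover all but 3 ⇒ r2c7=3.
Step 21. [r9c9∈{1,2}] 1 has one home in row 9: r9c9. So r9c9=1.
Step 22. [r9c6∈{2,4}] across row 9, 2 lands solely at r9c6 ⇒ r9c6=2.
Step 23. [r2c2∈{8}] r2c2 is down to just 8, so r2c2=8.
Step 24. [r3c2∈{3}] nothing but 3 survives at r3c2. So r3c2=3.
Step 25. [r3c4∈{9}] r3c4's peers cover all but 9, so r3c4=9.
Step 26. [r9c2∈{4}] r9c2's peers cover all but 4 ⇒ r9c2=4.
Step 27. [r3c9∈{8}] nothing but 8 survives at r3c9 ⇒ r3c9=8.
Step 28. [r7c1∈{9}] r7c1's peers cover all but 9. So r7c1=9.
Step 29. [r7c9∈{2}] nothing but 2 survives at r7c9 ⇒ r7c9=2.
Step 30. [r2c9∈{9}] r2c9 is down to just 9. So r2c9=9.
Step 31. [r4c3∈{3}] r4c3's peers cover all but 3, so r4c3=3.
Step 32. [r6c1∈{1}] only 1 remains possible at r6c1. So r6c1=1.
Step 33. [r1c3∈{9}] r1c3 is down to just 9. So r1c3=9.
Step 34. [r3c5∈{2}] nothing but 2 survives at r3c5. So r3c5=2.
Step 35. [r6c9∈{3}] r6c9 has the single candidate 3, so r6c9=3.
Step 36. [r7c5∈{1}] r7c5 has the single candidate 1 ⇒ r7c5=1.
Step 37. [r1c4∈{3}] only 3 remains possible at r1c4 ⇒ r1c4=3.
Step 38. [r5c6∈{4}] r5c6 is down to just 4. So r5c6=4.
Step 39. [r3c6∈{7}] nothing but 7 survives at r3c6 ⇒ r3c6=7.
Step 40. [r5c1∈{7}] nothing but 7 survives at r5c1. So r5c1=7.
Step 41. [r3c8∈{6}] nothing but 6 survives at r3c8 ⇒ r3c8=6.
Step 42. [r4c6∈{5}] only 5 remains possible at r4c6, so r4c6=5.
Step 43. [r3c7∈{1}] nothing but 1 survives at r3c7, so r3c7=1.
Step 44. [r4c2∈{2}] only 2 remains possible at r4c2, so r4c2=2.
Step 45. [r1c7∈{5}] r1c7 is down to just 5. So r1c7=5.
Step 46. [r8c5∈{4}] nothing but 4 survives at r8c5. So r8c5=4.
Step 47. [r9c1∈{5}] nothing but 5 survives at r9c1 ⇒ r9c1=5.
Step 48. [r8c7∈{7}] only 7 remains possible at r8c7 ⇒ r8c7=7.

Answer: 6 7 9 3 8 1 5 2 4 / 2 8 1 4 5 6 3 7 9 / 4 3 5 9 2 7 1 6 8 / 8 2 3 1 9 5 6 4 7 / 7 9 6 2 3 4 8 1 5 / 1 5 4 7 6 8 2 9 3 / 9 6 7 5 1 3 4 8 2 / 3 1 2 8 4 9 7 5 6 / 5 4 8 6 7 2 9 3 1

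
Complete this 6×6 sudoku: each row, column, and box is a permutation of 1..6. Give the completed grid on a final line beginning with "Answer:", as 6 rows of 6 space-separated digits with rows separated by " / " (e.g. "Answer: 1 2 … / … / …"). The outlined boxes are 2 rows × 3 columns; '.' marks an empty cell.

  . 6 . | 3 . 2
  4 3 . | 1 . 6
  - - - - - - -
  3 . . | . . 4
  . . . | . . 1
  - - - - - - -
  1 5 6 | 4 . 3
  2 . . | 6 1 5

Step 1. [r1c1∈{5}] r1c1 is down to just 5. So r1c1=5.
Step 2. [r4c5∈{2,3,5,6}] r4c5 is the only open cell in row 4 admitting 3 ⇒ r4c5=3.
Step 3. [r3c2∈{1,2}] col 2 places 1 nowhere but r3c2 ⇒ r3c2=1.
Step 4. [r4c2∈{2,4}] col 2 places 2 nowhere but r4c2 ⇒ r4c2=2.
Step 5. [r4c4∈{5}] only 5 remains possible at r4c4. So r4c4=5.
Step 6. [r3c4∈{2}] only 2 remains possible at r3c4, so r3c4=2.
Step 7. [r6c3∈{3,4}] 3 has one home in row 6: r6c3, so r6c3=3.
Step 8. [r2c5∈{5}] r2c5 is down to just 5. So r2c5=5.
Step 9. [r5c5∈{2}] nothing but 2 survives at r5c5 ⇒ r5c5=2.
Step 10. [r2c3∈{2}] r2c3 is down to just 2 ⇒ r2c3=2.
Step 11. [r1c5∈{4}] nothing but 4 survives at r1c5. So r1c5=4.
Step 12. [r4c3∈{4}] r4c3 has the single candidate 4 ⇒ r4c3=4.
Step 13. [r4c1∈{6}] r4c1 is down to just 6, so r4c1=6.
Step 14. [r6c2∈{4}] nothing but 4 survives at r6c2 ⇒ r6c2=4.
Step 15. [r1c3∈{1}] r1c3 is down to just 1. So r1c3=1.
Step 16. [r3c5∈{6}] r3c5 is down to just 6. So r3c5=6.
Step 17. [r3c3∈{5}] r3c3 is down to just 5. So r3c3=5.

Answer: 5 6 1 3 4 2 / 4 3 2 1 5 6 / 3 1 5 2 6 4 / 6 2 4 5 3 1 / 1 5 6 4 2 3 / 2 4 3 6 1 5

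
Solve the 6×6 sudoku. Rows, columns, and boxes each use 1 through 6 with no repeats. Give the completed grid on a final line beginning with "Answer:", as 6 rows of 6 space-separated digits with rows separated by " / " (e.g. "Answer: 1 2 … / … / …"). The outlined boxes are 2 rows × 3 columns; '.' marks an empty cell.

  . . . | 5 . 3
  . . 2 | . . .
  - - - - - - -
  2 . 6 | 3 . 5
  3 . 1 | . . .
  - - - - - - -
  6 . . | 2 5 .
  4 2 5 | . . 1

Step 1. [r2c4∈{1,4,6}] across col 4, 1 lands solely at r2c4 ⇒ r2c4=1.
Step 2. [r4c4∈{4,6}] col 4 places 4 nowhere but r4c4. So r4c4=4.
Step 3. [r2c2∈{3,4,5,6}] across row 2, 3 lands solely at r2c2, so r2c2=3.
Step 4. [r1c2∈{1,4,6}] r1c2 is the only open cell in col 2 admitting 6, so r1c2=6.
Step 5. [r4c6∈{2,6}] across col 6, 2 lands solely at r4c6. So r4c6=2.
Step 6. [r4c5∈{6}] r4c5's peers cover all but 6 ⇒ r4c5=6.
Step 7. [r2c5∈{4}] only 4 remains possible at r2c5. So r2c5=4.
Step 8. [r1c1∈{1}] only 1 remains possible at r1c1, so r1c1=1.
Step 9. [r3c2∈{4}] nothing but 4 survives at r3c2, so r3c2=4.
Step 10. [r6c4∈{6}] r6c4 is down to just 6 ⇒ r6c4=6.
Step 11. [r5c2∈{1}] nothing but 1 survives at r5c2 ⇒ r5c2=1.
Step 12. [r1c5∈{2}] r1c5 is down to just 2. So r1c5=2.
Step 13. [r2c1∈{5}] r2c1 is down to just 5. So r2c1=5.
Step 14. [r6c5∈{3}] nothing but 3 survives at r6c5, so r6c5=3.
Step 15. [r5c6∈{4}] r5c6 has the single candidate 4. So r5c6=4.
Step 16. [r2c6∈{6}] nothing but 6 survives at r2c6, so r2c6=6.
Step 17. [r3c5∈{1}] r3c5's peers cover all but 1, so r3c5=1.
Step 18. [r4c2∈{5}] r4c2 has the single candidate 5. So r4c2=5.
Step 19. [r1c3∈{4}] r1c3 has the single candidate 4 ⇒ r1c3=4.
Step 20. [r5c3∈{3}] r5c3 is down to just 3. So r5c3=3.

Answer: 1 6 4 5 2 3 / 5 3 2 1 4 6 / 2 4 6 3 1 5 / 3 5 1 4 6 2 / 6 1 3 2 5 4 / 4 2 5 6 3 1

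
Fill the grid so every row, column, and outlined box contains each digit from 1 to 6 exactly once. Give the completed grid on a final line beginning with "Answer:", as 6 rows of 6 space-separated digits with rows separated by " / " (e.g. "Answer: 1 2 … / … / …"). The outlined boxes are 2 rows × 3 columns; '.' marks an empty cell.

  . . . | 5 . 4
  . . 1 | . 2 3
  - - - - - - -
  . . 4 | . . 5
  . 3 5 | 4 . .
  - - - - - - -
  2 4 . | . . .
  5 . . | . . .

Step 1. [r2c4∈{6}] only 6 remains possible at r2c4 ⇒ r2c4=6.
Step 2. [r6c2∈{1,6}] across box 5, 1 lands solely at r6c2. So r6c2=1.
Step 3. [r4c6∈{1,2,6}] across row 4, 2 lands solely at r4c6, so r4c6=2.
Step 4. [r6c6∈{6}] r6c6 is down to just 6. So r6c6=6.
Step 5. [r6c3∈{3}] nothing but 3 survives at r6c3, so r6c3=3.
Step 6. [r1c5∈{1}] r1c5 is down to just 1 ⇒ r1c5=1.
Step 7. [r3c4∈{1,3}] 1 has one home in box 4: r3c4 ⇒ r3c4=1.
Step 8. [r3c1∈{6}] nothing but 6 survives at r3c1 ⇒ r3c1=6.
Step 9. [r1c3∈{2,6}] in col 3, 2 fits only at r1c3. So r1c3=2.
Step 10. [r5c5∈{3,5}] in row 5, 5 fits only at r5c5. So r5c5=5.
Step 11. [r2c2∈{5}] r2c2 is down to just 5 ⇒ r2c2=5.
Step 12. [r4c5∈{6}] r4c5 is down to just 6. So r4c5=6.
Step 13. [r5c6∈{1}] r5c6's peers cover all but 1. So r5c6=1.
Step 14. [r1c1∈{3}] nothing but 3 survives at r1c1 ⇒ r1c1=3.
Step 15. [r3c5∈{3}] r3c5's peers cover all but 3 ⇒ r3c5=3.
Step 16. [r3c2∈{2}] r3c2 has the single candidate 2. So r3c2=2.
Step 17. [r5c3∈{6}] r5c3 is down to just 6. So r5c3=6.
Step 18. [r4c1∈{1}] only 1 remains possible at r4c1, so r4c1=1.
Step 19. [r2c1∈{4}] r2c1 has the single candidate 4, so r2c1=4.
Step 20. [r5c4∈{3}] r5c4 has the single candidate 3 ⇒ r5c4=3.
Step 21. [r6c5∈{4}] nothing but 4 survives at r6c5. So r6c5=4.
Step 22. [r6c4∈{2}] only 2 remains possible at r6c4 ⇒ r6c4=2.
Step 23. [r1c2∈{6}] r1c2 has the single candidate 6 ⇒ r1c2=6.

Answer: 3 6 2 5 1 4 / 4 5 1 6 2 3 / 6 2 4 1 3 5 / 1 3 5 4 6 2 / 2 4 6 3 5 1 / 5 1 3 2 4 6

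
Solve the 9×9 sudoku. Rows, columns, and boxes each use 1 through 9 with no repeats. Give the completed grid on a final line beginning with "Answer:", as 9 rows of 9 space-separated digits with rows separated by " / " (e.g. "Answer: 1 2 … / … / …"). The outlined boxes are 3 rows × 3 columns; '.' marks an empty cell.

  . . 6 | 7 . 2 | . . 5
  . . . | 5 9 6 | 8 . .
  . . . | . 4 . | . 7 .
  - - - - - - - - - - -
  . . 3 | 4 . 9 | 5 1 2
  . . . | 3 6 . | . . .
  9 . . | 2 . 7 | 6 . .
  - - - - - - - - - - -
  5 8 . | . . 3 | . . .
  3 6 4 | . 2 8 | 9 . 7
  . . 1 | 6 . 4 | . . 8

Step 1. [r3c6∈{1}] r3c6's peers cover all but 1. So r3c6=1.
Step 2. [r4c2∈{7}] only 7 remains possible at r4c2, so r4c2=7.
Step 3. [r6c5∈{1,5,8}] box 5 places 1 nowhere but r6c5, so r6c5=1.
Step 4. [r1c5∈{3,8}] across col 5, 3 lands solely at r1c5 ⇒ r1c5=3.
Step 5. [r1c1∈{1,4,8}] row 1 places 8 nowhere but r1c1 ⇒ r1c1=8.
Step 6. [r3c1∈{2}] only 2 remains possible at r3c1 ⇒ r3c1=2.
Step 7. [r3c7∈{3}] r3c7's peers cover all but 3. So r3c7=3.
Step 8. [r9c7∈{2}] r9c7 has the single candidate 2. So r9c7=2.
Step 9. [r5c2∈{1,2,4,5}] r5c2 is the only open cell in col 2 admitting 2. So r5c2=2.
Step 10. [r9c2∈{9}] r9c2's peers cover all but 9. So r9c2=9.
Step 11. [r1c8∈{4,9}] row 1 places 9 nowhere but r1c8. So r1c8=9.
Step 12. [r9c1∈{7}] nothing but 7 survives at r9c1. So r9c1=7.
Step 13. [r3c2∈{5}] nothing but 5 survives at r3c2, so r3c2=5.
Step 14. [r6c2∈{4}] only 4 remains possible at r6c2. So r6c2=4.
Step 15. [r1c7∈{1,4}] across row 1, 4 lands solely at r1c7 ⇒ r1c7=4.
Step 16. [r2c9∈{1}] only 1 remains possible at r2c9 ⇒ r2c9=1.
Step 17. [r9c8∈{3,5}] r9c8 is the only open cell in row 9 admitting 3. So r9c8=3.
Step 18. [r6c3∈{5,8}] across row 6, 5 lands solely at r6c3. So r6c3=5.
Step 19. [r7c8∈{4,6}] col 8 places 6 nowhere but r7c8, so r7c8=6.
Step 20. [r5c8∈{4,8}] across col 8, 4 lands solely at r5c8 ⇒ r5c8=4.
Step 21. [r8c4∈{1}] r8c4 has the single candidate 1, so r8c4=1.
Step 22. [r7c3∈{2}] only 2 remains possible at r7c3 ⇒ r7c3=2.
Step 23. [r8c8∈{5}] only 5 remains possible at r8c8 ⇒ r8c8=5.
Step 24. [r7c4∈{9}] r7c4 has the single candidate 9. So r7c4=9.
Step 25. [r7c5∈{7}] r7c5 has the single candidate 7 ⇒ r7c5=7.
Step 26. [r3c3∈{9}] only 9 remains possible at r3c3 ⇒ r3c3=9.
Step 27. [r4c5∈{8}] nothing but 8 survives at r4c5 ⇒ r4c5=8.
Step 28. [r5c6∈{5}] nothing but 5 survives at r5c6. So r5c6=5.
Step 29. [r6c8∈{8}] only 8 remains possible at r6c8 ⇒ r6c8=8.
Step 30. [r3c4∈{8}] r3c4 is down to just 8 ⇒ r3c4=8.
Step 31. [r2c1∈{4}] only 4 remains possible at r2c1 ⇒ r2c1=4.
Step 32. [r3c9∈{6}] r3c9 has the single candidate 6. So r3c9=6.
Step 33. [r2c2∈{3}] only 3 remains possible at r2c2, so r2c2=3.
Step 34. [r5c7∈{7}] r5c7 has the single candidate 7 ⇒ r5c7=7.
Step 35. [r9c5∈{5}] r9c5 has the single candidate 5. So r9c5=5.
Step 36. [r7c9∈{4}] only 4 remains possible at r7c9. So r7c9=4.
Step 37. [r1c2∈{1}] nothing but 1 survives at r1c2, so r1c2=1.
Step 38. [r2c3∈{7}] nothing but 7 survives at r2c3. So r2c3=7.
Step 39. [r7c7∈{1}] r7c7's peers cover all but 1, so r7c7=1.
Step 40. [r5c1∈{1}] r5c1's peers cover all but 1. So r5c1=1.
Step 41. [r6c9∈{3}] only 3 remains possible at r6c9. So r6c9=3.
Step 42. [r5c3∈{8}] r5c3's peers cover all but 8. So r5c3=8.
Step 43. [r2c8∈{2}] nothing but 2 survives at r2c8, so r2c8=2.
Step 44. [r5c9∈{9}] r5c9 is down to just 9, so r5c9=9.
Step 45. [r4c1∈{6}] r4c1 has the single candidate 6, so r4c1=6.

Answer: 8 1 6 7 3 2 4 9 5 / 4 3 7 5 9 6 8 2 1 / 2 5 9 8 4 1 3 7 6 / 6 7 3 4 8 9 5 1 2 / 1 2 8 3 6 5 7 4 9 / 9 4 5 2 1 7 6 8 3 / 5 8 2 9 7 3 1 6 4 / 3 6 4 1 2 8 9 5 7 / 7 9 1 6 5 4 2 3 8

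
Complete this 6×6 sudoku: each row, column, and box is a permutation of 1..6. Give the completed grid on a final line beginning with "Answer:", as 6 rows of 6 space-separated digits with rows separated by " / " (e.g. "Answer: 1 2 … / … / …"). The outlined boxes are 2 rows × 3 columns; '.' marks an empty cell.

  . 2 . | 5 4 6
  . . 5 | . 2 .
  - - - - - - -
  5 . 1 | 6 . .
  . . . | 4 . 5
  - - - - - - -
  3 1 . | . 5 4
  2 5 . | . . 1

Step 1. [r3c5∈{3}] r3c5's peers cover all but 3. So r3c5=3.
Step 2. [r2c1∈{1,4,6}] col 1 places 4 nowhere but r2c1, so r2c1=4.
Step 3. [r5c3∈{6}] nothing but 6 survives at r5c3. So r5c3=6.
Step 4. [r2c6∈{3}] r2c6's peers cover all but 3 ⇒ r2c6=3.
Step 5. [r4c2∈{3,6}] r4c2 is the only open cell in col 2 admitting 3. So r4c2=3.
Step 6. [r1c3∈{3}] only 3 remains possible at r1c3. So r1c3=3.
Step 7. [r4c5∈{1}] r4c5 has the single candidate 1. So r4c5=1.
Step 8. [r3c2∈{4}] nothing but 4 survives at r3c2 ⇒ r3c2=4.
Step 9. [r1c1∈{1}] nothing but 1 survives at r1c1, so r1c1=1.
Step 10. [r4c1∈{6}] r4c1's peers cover all but 6, so r4c1=6.
Step 11. [r2c2∈{6}] nothing but 6 survives at r2c2, so r2c2=6.
Step 12. [r6c4∈{3}] nothing but 3 survives at r6c4 ⇒ r6c4=3.
Step 13. [r2c4∈{1}] r2c4 has the single candidate 1. So r2c4=1.
Step 14. [r4c3∈{2}] only 2 remains possible at r4c3 ⇒ r4c3=2.
Step 15. [r3c6∈{2}] r3c6's peers cover all but 2 ⇒ r3c6=2.
Step 16. [r6c5∈{6}] r6c5's peers cover all but 6. So r6c5=6.
Step 17. [r5c4∈{2}] r5c4's peers cover all but 2 ⇒ r5c4=2.
Step 18. [r6c3∈{4}] r6c3's peers cover all but 4 ⇒ r6c3=4.

Answer: 1 2 3 5 4 6 / 4 6 5 1 2 3 / 5 4 1 6 3 2 / 6 3 2 4 1 5 / 3 1 6 2 5 4 / 2 5 4 3 6 1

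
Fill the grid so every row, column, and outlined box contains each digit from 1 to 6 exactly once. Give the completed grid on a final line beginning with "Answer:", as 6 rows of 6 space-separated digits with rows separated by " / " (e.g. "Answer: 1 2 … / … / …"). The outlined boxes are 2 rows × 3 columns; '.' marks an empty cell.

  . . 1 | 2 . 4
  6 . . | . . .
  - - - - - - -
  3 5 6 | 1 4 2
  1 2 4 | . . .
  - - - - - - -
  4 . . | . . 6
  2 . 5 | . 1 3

Step 1. [r1c2∈{3}] r1c2 has the single candidate 3. So r1c2=3.
Step 2. [r5c4∈{5}] r5c4 has the single candidate 5, so r5c4=5.
Step 3. [r4c6∈{5}] r4c6 has the single candidate 5 ⇒ r4c6=5.
Step 4. [r1c5∈{5,6}] across row 1, 6 lands solely at r1c5, so r1c5=6.
Step 5. [r4c5∈{3}] nothing but 3 survives at r4c5, so r4c5=3.
Step 6. [r6c2∈{6}] only 6 remains possible at r6c2. So r6c2=6.
Step 7. [r5c2∈{1}] nothing but 1 survives at r5c2. So r5c2=1.
Step 8. [r2c6∈{1}] r2c6's peers cover all but 1. So r2c6=1.
Step 9. [r2c5∈{5}] r2c5 is down to just 5 ⇒ r2c5=5.
Step 10. [r6c4∈{4}] r6c4 has the single candidate 4, so r6c4=4.
Step 11. [r1c1∈{5}] only 5 remains possible at r1c1, so r1c1=5.
Step 12. [r4c4∈{6}] nothing but 6 survives at r4c4, so r4c4=6.
Step 13. [r5c5∈{2}] only 2 remains possible at r5c5, so r5c5=2.
Step 14. [r2c4∈{3}] only 3 remains possible at r2c4. So r2c4=3.
Step 15. [r2c3∈{2}] r2c3 has the single candidate 2 ⇒ r2c3=2.
Step 16. [r5c3∈{3}] r5c3 is down to just 3, so r5c3=3.
Step 17. [r2c2∈{4}] r2c2 has the single candidate 4 ⇒ r2c2=4.

Answer: 5 3 1 2 6 4 / 6 4 2 3 5 1 / 3 5 6 1 4 2 / 1 2 4 6 3 5 / 4 1 3 5 2 6 / 2 6 5 4 1 3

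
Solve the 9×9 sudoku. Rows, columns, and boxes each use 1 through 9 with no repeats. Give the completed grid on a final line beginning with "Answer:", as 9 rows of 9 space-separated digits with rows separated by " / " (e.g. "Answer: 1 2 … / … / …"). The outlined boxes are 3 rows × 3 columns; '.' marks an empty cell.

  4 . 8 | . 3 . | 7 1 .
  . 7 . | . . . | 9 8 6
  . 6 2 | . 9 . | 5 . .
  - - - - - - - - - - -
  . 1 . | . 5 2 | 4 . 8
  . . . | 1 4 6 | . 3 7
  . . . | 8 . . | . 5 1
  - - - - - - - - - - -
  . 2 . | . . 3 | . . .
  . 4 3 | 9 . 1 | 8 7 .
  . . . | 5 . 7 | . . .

Step 1. [r9c8∈{2,4,6,9}] col 8 places 2 nowhere but r9c8. So r9c8=2.
Step 2. [r7c4∈{4,6}] in box 8, 4 fits only at r7c4. So r7c4=4.
Step 3. [r3c1∈{1,3}] across row 3, 1 lands solely at r3c1. So r3c1=1.
Step 4. [r2c3∈{5}] r2c3 is down to just 5. So r2c3=5.
Step 5. [r5c3∈{9}] r5c3's peers cover all but 9. So r5c3=9.
Step 6. [r9c7∈{1,3,6}] across col 7, 3 lands solely at r9c7 ⇒ r9c7=3.
Step 7. [r6c5∈{7}] r6c5 has the single candidate 7. So r6c5=7.
Step 8. [r3c8∈{4}] nothing but 4 survives at r3c8 ⇒ r3c8=4.
Step 9. [r9c3∈{1,6}] 1 has one home in row 9: r9c3 ⇒ r9c3=1.
Step 10. [r5c2∈{5,8}] in col 2, 5 fits only at r5c2. So r5c2=5.
Step 11. [r9c2∈{8,9}] r9c2 is the only open cell in col 2 admitting 8. So r9c2=8.
Step 12. [r9c5∈{6}] nothing but 6 survives at r9c5. So r9c5=6.
Step 13. [r8c1∈{5,6}] across row 8, 6 lands solely at r8c1. So r8c1=6.
Step 14. [r7c1∈{5,7,9}] in col 1, 5 fits only at r7c1, so r7c1=5.
Step 15. [r2c4∈{2}] nothing but 2 survives at r2c4. So r2c4=2.
Step 16. [r5c7∈{2}] nothing but 2 survives at r5c7 ⇒ r5c7=2.
Step 17. [r6c7∈{6}] nothing but 6 survives at r6c7 ⇒ r6c7=6.
Step 18. [r2c1∈{3}] r2c1 is down to just 3 ⇒ r2c1=3.
Step 19. [r7c9∈{9}] nothing but 9 survives at r7c9. So r7c9=9.
Step 20. [r7c3∈{7}] r7c3 is down to just 7, so r7c3=7.
Step 21. [r2c6∈{4}] r2c6 is down to just 4. So r2c6=4.
Step 22. [r6c6∈{9}] nothing but 9 survives at r6c6. So r6c6=9.
Step 23. [r6c1∈{2}] r6c1's peers cover all but 2, so r6c1=2.
Step 24. [r3c6∈{8}] nothing but 8 survives at r3c6 ⇒ r3c6=8.
Step 25. [r4c3∈{6}] r4c3 is down to just 6. So r4c3=6.
Step 26. [r5c1∈{8}] only 8 remains possible at r5c1, so r5c1=8.
Step 27. [r7c8∈{6}] only 6 remains possible at r7c8 ⇒ r7c8=6.
Step 28. [r1c9∈{2}] only 2 remains possible at r1c9. So r1c9=2.
Step 29. [r8c9∈{5}] r8c9 has the single candidate 5 ⇒ r8c9=5.
Step 30. [r9c1∈{9}] nothing but 9 survives at r9c1, so r9c1=9.
Step 31. [r1c2∈{9}] r1c2 has the single candidate 9 ⇒ r1c2=9.
Step 32. [r1c6∈{5}] r1c6 is down to just 5 ⇒ r1c6=5.
Step 33. [r3c4∈{7}] only 7 remains possible at r3c4, so r3c4=7.
Step 34. [r1c4∈{6}] r1c4's peers cover all but 6. So r1c4=6.
Step 35. [r4c4∈{3}] only 3 remains possible at r4c4, so r4c4=3.
Step 36. [r6c2∈{3}] only 3 remains possible at r6c2 ⇒ r6c2=3.
Step 37. [r7c5∈{8}] r7c5 is down to just 8, so r7c5=8.
Step 38. [r7c7∈{1}] r7c7's peers cover all but 1 ⇒ r7c7=1.
Step 39. [r4c1∈{7}] r4c1's peers cover all but 7. So r4c1=7.
Step 40. [r9c9∈{4}] r9c9 has the single candidate 4, so r9c9=4.
Step 41. [r4c8∈{9}] r4c8's peers cover all but 9, so r4c8=9.
Step 42. [r2c5∈{1}] nothing but 1 survives at r2c5 ⇒ r2c5=1.
Step 43. [r8c5∈{2}] only 2 remains possible at r8c5. So r8c5=2.
Step 44. [r3c9∈{3}] only 3 remains possible at r3c9, so r3c9=3.
Step 45. [r6c3∈{4}] r6c3 has the single candidate 4, so r6c3=4.

Answer: 4 9 8 6 3 5 7 1 2 / 3 7 5 2 1 4 9 8 6 / 1 6 2 7 9 8 5 4 3 / 7 1 6 3 5 2 4 9 8 / 8 5 9 1 4 6 2 3 7 / 2 3 4 8 7 9 6 5 1 / 5 2 7 4 8 3 1 6 9 / 6 4 3 9 2 1 8 7 5 / 9 8 1 5 6 7 3 2 4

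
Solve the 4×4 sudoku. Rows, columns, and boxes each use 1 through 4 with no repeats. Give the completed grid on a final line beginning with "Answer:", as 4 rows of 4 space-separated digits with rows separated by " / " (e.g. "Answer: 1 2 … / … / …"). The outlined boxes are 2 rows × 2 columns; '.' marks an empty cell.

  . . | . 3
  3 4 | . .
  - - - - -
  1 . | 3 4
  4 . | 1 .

Step 1. [r2c3∈{2}] nothing but 2 survives at r2c3. So r2c3=2.
Step 2. [r3c2∈{2}] r3c2 has the single candidate 2. So r3c2=2.
Step 3. [r4c2∈{3}] r4c2 is down to just 3, so r4c2=3.
Step 4. [r1c3∈{4}] r1c3's peers cover all but 4. So r1c3=4.
Step 5. [r1c1∈{2}] only 2 remains possible at r1c1 ⇒ r1c1=2.
Step 6. [r1c2∈{1}] r1c2's peers cover all but 1. So r1c2=1.
Step 7. [r4c4∈{2}] nothing but 2 survives at r4c4, so r4c4=2.
Step 8. [r2c4∈{1}] nothing but 1 survives at r2c4 ⇒ r2c4=1.

Answer: 2 1 4 3 / 3 4 2 1 / 1 2 3 4 / 4 3 1 2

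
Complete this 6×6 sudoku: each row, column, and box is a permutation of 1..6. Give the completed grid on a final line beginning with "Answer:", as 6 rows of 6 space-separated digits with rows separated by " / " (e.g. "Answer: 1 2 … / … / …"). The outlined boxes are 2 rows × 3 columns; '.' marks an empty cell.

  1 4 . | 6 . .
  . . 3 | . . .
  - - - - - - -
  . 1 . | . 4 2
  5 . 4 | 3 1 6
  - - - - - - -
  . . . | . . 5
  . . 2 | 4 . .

Step 1. [r1c5∈{2,3,5}] across row 1, 2 lands solely at r1c5 ⇒ r1c5=2.
Step 2. [r3c1∈{3,6}] row 3 places 3 nowhere but r3c1 ⇒ r3c1=3.
Step 3. [r6c1∈{6}] r6c1 is down to just 6. So r6c1=6.
Step 4. [r6c5∈{3}] r6c5 has the single candidate 3. So r6c5=3.
Step 5. [r6c6∈{1}] nothing but 1 survives at r6c6, so r6c6=1.
Step 6. [r2c2∈{2,5,6}] across row 2, 6 lands solely at r2c2 ⇒ r2c2=6.
Step 7. [r2c4∈{1,5}] row 2 places 1 nowhere but r2c4. So r2c4=1.
Step 8. [r2c6∈{4}] r2c6's peers cover all but 4 ⇒ r2c6=4.
Step 9. [r2c5∈{5}] r2c5 is down to just 5. So r2c5=5.
Step 10. [r3c3∈{6}] r3c3's peers cover all but 6, so r3c3=6.
Step 11. [r5c5∈{6}] r5c5's peers cover all but 6 ⇒ r5c5=6.
Step 12. [r5c3∈{1}] r5c3 is down to just 1. So r5c3=1.
Step 13. [r5c1∈{4}] r5c1 is down to just 4, so r5c1=4.
Step 14. [r1c3∈{5}] r1c3's peers cover all but 5, so r1c3=5.
Step 15. [r6c2∈{5}] r6c2 has the single candidate 5 ⇒ r6c2=5.
Step 16. [r5c2∈{3}] r5c2 is down to just 3, so r5c2=3.
Step 17. [r2c1∈{2}] nothing but 2 survives at r2c1. So r2c1=2.
Step 18. [r3c4∈{5}] r3c4's peers cover all but 5. So r3c4=5.
Step 19. [r1c6∈{3}] r1c6 has the single candidate 3. So r1c6=3.
Step 20. [r5c4∈{2}] r5c4 has the single candidate 2 ⇒ r5c4=2.
Step 21. [r4c2∈{2}] r4c2 is down to just 2. So r4c2=2.

Answer: 1 4 5 6 2 3 / 2 6 3 1 5 4 / 3 1 6 5 4 2 / 5 2 4 3 1 6 / 4 3 1 2 6 5 / 6 5 2 4 3 1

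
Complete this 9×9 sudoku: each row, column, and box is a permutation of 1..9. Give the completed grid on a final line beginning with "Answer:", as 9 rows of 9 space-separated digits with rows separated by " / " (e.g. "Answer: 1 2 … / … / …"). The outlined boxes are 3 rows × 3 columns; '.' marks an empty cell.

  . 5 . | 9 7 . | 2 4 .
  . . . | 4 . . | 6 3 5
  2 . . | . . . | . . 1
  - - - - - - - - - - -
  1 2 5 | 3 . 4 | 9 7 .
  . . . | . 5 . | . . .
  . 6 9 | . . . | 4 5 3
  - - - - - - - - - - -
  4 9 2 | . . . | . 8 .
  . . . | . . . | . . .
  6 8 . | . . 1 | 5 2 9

Step 1. [r9c4∈{7}] only 7 remains possible at r9c4. So r9c4=7.
Step 2. [r9c3∈{3}] r9c3 is down to just 3 ⇒ r9c3=3.
Step 3. [r8c5∈{2,3,4,6,8,9}] col 5 places 9 nowhere but r8c5. So r8c5=9.
Step 4. [r1c9∈{8}] r1c9 is down to just 8, so r1c9=8.
Step 5. [r4c5∈{6,8}] across row 4, 8 lands solely at r4c5. So r4c5=8.
Step 6. [r7c7∈{1,3,7}] r7c7 is the only open cell in row 7 admitting 1, so r7c7=1.
Step 7. [r8c8∈{6}] r8c8 is down to just 6 ⇒ r8c8=6.
Step 8. [r2c5∈{1,2}] across box 2, 1 lands solely at r2c5 ⇒ r2c5=1.
Step 9. [r2c2∈{7}] only 7 remains possible at r2c2. So r2c2=7.
Step 10. [r2c3∈{8}] nothing but 8 survives at r2c3, so r2c3=8.
Step 11. [r6c5∈{2}] nothing but 2 survives at r6c5. So r6c5=2.
Step 12. [r1c1∈{3}] nothing but 3 survives at r1c1, so r1c1=3.
Step 13. [r1c6∈{6}] r1c6's peers cover all but 6 ⇒ r1c6=6.
Step 14. [r5c4∈{1,6}] across box 5, 6 lands solely at r5c4. So r5c4=6.
Step 15. [r7c4∈{5}] r7c4 is down to just 5. So r7c4=5.
Step 16. [r7c6∈{3}] r7c6 is down to just 3, so r7c6=3.
Step 17. [r6c1∈{7,8}] 8 has one home in row 6: r6c1. So r6c1=8.
Step 18. [r5c1∈{7}] r5c1 is down to just 7 ⇒ r5c1=7.
Step 19. [r8c3∈{1,7}] r8c3 is the only open cell in col 3 admitting 7. So r8c3=7.
Step 20. [r3c4∈{8}] r3c4 is down to just 8, so r3c4=8.
Step 21. [r3c2∈{4}] nothing but 4 survives at r3c2, so r3c2=4.
Step 22. [r8c4∈{2}] r8c4 is down to just 2, so r8c4=2.
Step 23. [r5c9∈{2}] r5c9 has the single candidate 2 ⇒ r5c9=2.
Step 24. [r8c1∈{5}] only 5 remains possible at r8c1, so r8c1=5.
Step 25. [r6c4∈{1}] r6c4's peers cover all but 1 ⇒ r6c4=1.
Step 26. [r8c6∈{8}] only 8 remains possible at r8c6, so r8c6=8.
Step 27. [r6c6∈{7}] only 7 remains possible at r6c6, so r6c6=7.
Step 28. [r8c9∈{4}] nothing but 4 survives at r8c9, so r8c9=4.
Step 29. [r5c7∈{8}] nothing but 8 survives at r5c7 ⇒ r5c7=8.
Step 30. [r5c2∈{3}] only 3 remains possible at r5c2, so r5c2=3.
Step 31. [r3c3∈{6}] r3c3 has the single candidate 6. So r3c3=6.
Step 32. [r4c9∈{6}] r4c9 has the single candidate 6 ⇒ r4c9=6.
Step 33. [r3c6∈{5}] nothing but 5 survives at r3c6 ⇒ r3c6=5.
Step 34. [r7c5∈{6}] r7c5's peers cover all but 6, so r7c5=6.
Step 35. [r5c6∈{9}] only 9 remains possible at r5c6, so r5c6=9.
Step 36. [r3c8∈{9}] r3c8's peers cover all but 9. So r3c8=9.
Step 37. [r1c3∈{1}] r1c3 has the single candidate 1. So r1c3=1.
Step 38. [r3c5∈{3}] nothing but 3 survives at r3c5. So r3c5=3.
Step 39. [r2c1∈{9}] r2c1's peers cover all but 9. So r2c1=9.
Step 40. [r5c3∈{4}] r5c3's peers cover all but 4. So r5c3=4.
Step 41. [r8c2∈{1}] only 1 remains possible at r8c2 ⇒ r8c2=1.
Step 42. [r7c9∈{7}] r7c9 has the single candidate 7, so r7c9=7.
Step 43. [r3c7∈{7}] r3c7 is down to just 7 ⇒ r3c7=7.
Step 44. [r9c5∈{4}] only 4 remains possible at r9c5, so r9c5=4.
Step 45. [r2c6∈{2}] nothing but 2 survives at r2c6. So r2c6=2.
Step 46. [r5c8∈{1}] r5c8 is down to just 1 ⇒ r5c8=1.
Step 47. [r8c7∈{3}] r8c7 has the single candidate 3 ⇒ r8c7=3.

Answer: 3 5 1 9 7 6 2 4 8 / 9 7 8 4 1 2 6 3 5 / 2 4 6 8 3 5 7 9 1 / 1 2 5 3 8 4 9 7 6 / 7 3 4 6 5 9 8 1 2 / 8 6 9 1 2 7 4 5 3 / 4 9 2 5 6 3 1 8 7 / 5 1 7 2 9 8 3 6 4 / 6 8 3 7 4 1 5 2 9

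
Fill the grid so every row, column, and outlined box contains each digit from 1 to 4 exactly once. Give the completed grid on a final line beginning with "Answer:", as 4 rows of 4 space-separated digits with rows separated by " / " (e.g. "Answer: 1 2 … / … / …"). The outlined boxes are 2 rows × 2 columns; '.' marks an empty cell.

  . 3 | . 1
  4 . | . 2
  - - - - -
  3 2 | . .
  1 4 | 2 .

Step 1. [r1c3∈{4}] only 4 remains possible at r1c3. So r1c3=4.
Step 2. [r2c2∈{1}] nothing but 1 survives at r2c2. So r2c2=1.
Step 3. [r1c1∈{2}] nothing but 2 survives at r1c1. So r1c1=2.
Step 4. [r3c3∈{1}] only 1 remains possible at r3c3, so r3c3=1.
Step 5. [r3c4∈{4}] r3c4 is down to just 4 ⇒ r3c4=4.
Step 6. [r2c3∈{3}] r2c3 is down to just 3, so r2c3=3.
Step 7. [r4c4∈{3}] only 3 remains possible at r4c4. So r4c4=3.

Answer: 2 3 4 1 / 4 1 3 2 / 3 2 1 4 / 1 4 2 3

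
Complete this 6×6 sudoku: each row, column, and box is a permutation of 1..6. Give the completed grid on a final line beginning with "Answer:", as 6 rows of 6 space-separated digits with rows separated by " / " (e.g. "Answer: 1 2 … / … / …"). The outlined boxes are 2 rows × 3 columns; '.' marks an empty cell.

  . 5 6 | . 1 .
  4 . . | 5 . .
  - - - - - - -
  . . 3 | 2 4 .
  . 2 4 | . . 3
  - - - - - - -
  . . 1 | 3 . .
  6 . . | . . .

Step 1. [r2c3∈{2}] only 2 remains possible at r2c3 ⇒ r2c3=2.
Step 2. [r4c4∈{1,6}] in col 4, 6 fits only at r4c4. So r4c4=6.
Step 3. [r3c6∈{1,5}] across box 4, 1 lands solely at r3c6. So r3c6=1.
Step 4. [r1c6∈{2,4}] row 1 places 2 nowhere but r1c6 ⇒ r1c6=2.
Step 5. [r4c5∈{5}] r4c5's peers cover all but 5, so r4c5=5.
Step 6. [r6c2∈{3,4}] in row 6, 3 fits only at r6c2 ⇒ r6c2=3.
Step 7. [r2c6∈{6}] r2c6's peers cover all but 6, so r2c6=6.
Step 8. [r5c1∈{2,5}] across col 1, 2 lands solely at r5c1. So r5c1=2.
Step 9. [r5c6∈{4,5}] across row 5, 5 lands solely at r5c6 ⇒ r5c6=5.
Step 10. [r6c6∈{4}] r6c6's peers cover all but 4, so r6c6=4.
Step 11. [r2c5∈{3}] r2c5 is down to just 3, so r2c5=3.
Step 12. [r5c5∈{6}] nothing but 6 survives at r5c5. So r5c5=6.
Step 13. [r6c3∈{5}] r6c3's peers cover all but 5 ⇒ r6c3=5.
Step 14. [r6c4∈{1}] r6c4's peers cover all but 1, so r6c4=1.
Step 15. [r3c2∈{6}] nothing but 6 survives at r3c2 ⇒ r3c2=6.
Step 16. [r1c1∈{3}] only 3 remains possible at r1c1. So r1c1=3.
Step 17. [r4c1∈{1}] r4c1's peers cover all but 1, so r4c1=1.
Step 18. [r6c5∈{2}] r6c5 has the single candidate 2, so r6c5=2.
Step 19. [r5c2∈{4}] only 4 remains possible at r5c2, so r5c2=4.
Step 20. [r3c1∈{5}] nothing but 5 survives at r3c1, so r3c1=5.
Step 21. [r1c4∈{4}] r1c4 is down to just 4. So r1c4=4.
Step 22. [r2c2∈{1}] r2c2 has the single candidate 1. So r2c2=1.

Answer: 3 5 6 4 1 2 / 4 1 2 5 3 6 / 5 6 3 2 4 1 / 1 2 4 6 5 3 / 2 4 1 3 6 5 / 6 3 5 1 2 4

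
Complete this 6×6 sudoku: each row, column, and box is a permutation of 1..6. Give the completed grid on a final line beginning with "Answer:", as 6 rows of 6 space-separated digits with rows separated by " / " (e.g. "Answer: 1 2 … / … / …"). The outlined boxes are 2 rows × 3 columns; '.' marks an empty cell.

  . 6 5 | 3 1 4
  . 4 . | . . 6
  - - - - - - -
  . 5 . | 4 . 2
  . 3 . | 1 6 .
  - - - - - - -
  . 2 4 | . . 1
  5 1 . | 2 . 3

Step 1. [r1c1∈{2}] r1c1 has the single candidate 2 ⇒ r1c1=2.
Step 2. [r5c5∈{5}] r5c5 has the single candidate 5, so r5c5=5.
Step 3. [r5c1∈{3,6}] row 5 places 3 nowhere but r5c1 ⇒ r5c1=3.
Step 4. [r2c1∈{1}] r2c1 has the single candidate 1. So r2c1=1.
Step 5. [r3c1∈{6}] r3c1 is down to just 6, so r3c1=6.
Step 6. [r3c5∈{3}] r3c5's peers cover all but 3. So r3c5=3.
Step 7. [r4c6∈{5}] nothing but 5 survives at r4c6. So r4c6=5.
Step 8. [r6c3∈{6}] r6c3's peers cover all but 6, so r6c3=6.
Step 9. [r6c5∈{4}] r6c5's peers cover all but 4 ⇒ r6c5=4.
Step 10. [r2c3∈{3}] r2c3 has the single candidate 3. So r2c3=3.
Step 11. [r2c4∈{5}] r2c4 is down to just 5, so r2c4=5.
Step 12. [r5c4∈{6}] only 6 remains possible at r5c4. So r5c4=6.
Step 13. [r2c5∈{2}] r2c5 is down to just 2. So r2c5=2.
Step 14. [r3c3∈{1}] only 1 remains possible at r3c3, so r3c3=1.
Step 15. [r4c1∈{4}] r4c1 has the single candidate 4, so r4c1=4.
Step 16. [r4c3∈{2}] only 2 remains possible at r4c3 ⇒ r4c3=2.

Answer: 2 6 5 3 1 4 / 1 4 3 5 2 6 / 6 5 1 4 3 2 / 4 3 2 1 6 5 / 3 2 4 6 5 1 / 5 1 6 2 4 3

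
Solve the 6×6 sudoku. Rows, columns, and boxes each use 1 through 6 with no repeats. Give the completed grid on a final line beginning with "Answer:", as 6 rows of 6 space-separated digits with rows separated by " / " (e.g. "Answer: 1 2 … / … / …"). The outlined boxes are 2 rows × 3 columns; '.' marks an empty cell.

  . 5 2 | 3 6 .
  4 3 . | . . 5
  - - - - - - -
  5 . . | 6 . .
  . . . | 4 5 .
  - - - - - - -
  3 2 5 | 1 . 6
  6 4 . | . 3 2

Step 1. [r3c2∈{1}] only 1 remains possible at r3c2, so r3c2=1.
Step 2. [r2c5∈{1,2}] 1 has one home in col 5: r2c5, so r2c5=1.
Step 3. [r3c6∈{3}] nothing but 3 survives at r3c6 ⇒ r3c6=3.
Step 4. [r4c2∈{6}] only 6 remains possible at r4c2. So r4c2=6.
Step 5. [r2c3∈{6}] r2c3 is down to just 6. So r2c3=6.
Step 6. [r4c3∈{3}] r4c3 is down to just 3 ⇒ r4c3=3.
Step 7. [r1c6∈{4}] r1c6's peers cover all but 4 ⇒ r1c6=4.
Step 8. [r4c1∈{2}] only 2 remains possible at r4c1, so r4c1=2.
Step 9. [r6c3∈{1}] r6c3 has the single candidate 1 ⇒ r6c3=1.
Step 10. [r2c4∈{2}] r2c4 has the single candidate 2, so r2c4=2.
Step 11. [r6c4∈{5}] only 5 remains possible at r6c4, so r6c4=5.
Step 12. [r3c5∈{2}] only 2 remains possible at r3c5. So r3c5=2.
Step 13. [r1c1∈{1}] r1c1's peers cover all but 1 ⇒ r1c1=1.
Step 14. [r5c5∈{4}] r5c5 has the single candidate 4, so r5c5=4.
Step 15. [r3c3∈{4}] only 4 remains possible at r3c3. So r3c3=4.
Step 16. [r4c6∈{1}] r4c6 has the single candidate 1 ⇒ r4c6=1.

Answer: 1 5 2 3 6 4 / 4 3 6 2 1 5 / 5 1 4 6 2 3 / 2 6 3 4 5 1 / 3 2 5 1 4 6 / 6 4 1 5 3 2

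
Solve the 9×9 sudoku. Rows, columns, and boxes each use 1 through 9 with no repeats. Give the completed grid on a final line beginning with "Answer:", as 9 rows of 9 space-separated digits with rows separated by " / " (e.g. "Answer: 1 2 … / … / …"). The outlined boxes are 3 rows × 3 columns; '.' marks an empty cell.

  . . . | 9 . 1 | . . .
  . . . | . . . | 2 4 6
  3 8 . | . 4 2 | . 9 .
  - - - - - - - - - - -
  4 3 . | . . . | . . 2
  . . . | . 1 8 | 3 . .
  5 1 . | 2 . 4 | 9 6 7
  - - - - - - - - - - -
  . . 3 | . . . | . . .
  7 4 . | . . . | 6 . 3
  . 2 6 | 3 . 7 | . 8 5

Step 1. [r7c4∈{1,4,5,6,8}] across col 4, 4 lands solely at r7c4 ⇒ r7c4=4.
Step 2. [r9c5∈{9}] nothing but 9 survives at r9c5. So r9c5=9.
Step 3. [r8c3∈{1,5,8,9}] 9 has one home in row 8: r8c3, so r8c3=9.
Step 4. [r8c6∈{5}] only 5 remains possible at r8c6. So r8c6=5.
Step 5. [r3c4∈{5,6,7}] in row 3, 6 fits only at r3c4, so r3c4=6.
Step 6. [r4c7∈{1,5,8}] r4c7 is the only open cell in box 6 admitting 8, so r4c7=8.
Step 7. [r4c3∈{7}] r4c3's peers cover all but 7. So r4c3=7.
Step 8. [r3c7∈{1,5,7}] 7 has one home in row 3: r3c7 ⇒ r3c7=7.
Step 9. [r7c7∈{1}] r7c7 is down to just 1. So r7c7=1.
Step 10. [r3c3∈{1,5}] row 3 places 5 nowhere but r3c3, so r3c3=5.
Step 11. [r4c4∈{5}] r4c4 is down to just 5, so r4c4=5.
Step 12. [r2c5∈{3,5,7,8}] 5 has one home in row 2: r2c5, so r2c5=5.
Step 13. [r1c5∈{3,7,8}] 7 has one home in col 5: r1c5 ⇒ r1c5=7.
Step 14. [r7c6∈{6}] r7c6 has the single candidate 6. So r7c6=6.
Step 15. [r8c8∈{2}] nothing but 2 survives at r8c8. So r8c8=2.
Step 16. [r5c3∈{2}] nothing but 2 survives at r5c3, so r5c3=2.
Step 17. [r8c5∈{8}] nothing but 8 survives at r8c5, so r8c5=8.
Step 18. [r1c2∈{6}] r1c2's peers cover all but 6. So r1c2=6.
Step 19. [r5c2∈{9}] nothing but 9 survives at r5c2 ⇒ r5c2=9.
Step 20. [r9c1∈{1}] r9c1 is down to just 1, so r9c1=1.
Step 21. [r5c8∈{5}] r5c8 is down to just 5, so r5c8=5.
Step 22. [r1c3∈{4}] r1c3 has the single candidate 4 ⇒ r1c3=4.
Step 23. [r5c4∈{7}] nothing but 7 survives at r5c4, so r5c4=7.
Step 24. [r4c6∈{9}] r4c6 is down to just 9 ⇒ r4c6=9.
Step 25. [r2c2∈{7}] r2c2 is down to just 7. So r2c2=7.
Step 26. [r2c4∈{8}] only 8 remains possible at r2c4, so r2c4=8.
Step 27. [r2c6∈{3}] only 3 remains possible at r2c6. So r2c6=3.
Step 28. [r7c1∈{8}] nothing but 8 survives at r7c1, so r7c1=8.
Step 29. [r7c8∈{7}] r7c8's peers cover all but 7, so r7c8=7.
Step 30. [r8c4∈{1}] r8c4's peers cover all but 1. So r8c4=1.
Step 31. [r1c9∈{8}] nothing but 8 survives at r1c9, so r1c9=8.
Step 32. [r4c8∈{1}] r4c8's peers cover all but 1 ⇒ r4c8=1.
Step 33. [r1c8∈{3}] r1c8 is down to just 3. So r1c8=3.
Step 34. [r1c7∈{5}] r1c7 is down to just 5, so r1c7=5.
Step 35. [r9c7∈{4}] r9c7 has the single candidate 4, so r9c7=4.
Step 36. [r1c1∈{2}] only 2 remains possible at r1c1 ⇒ r1c1=2.
Step 37. [r2c1∈{9}] r2c1 is down to just 9 ⇒ r2c1=9.
Step 38. [r5c9∈{4}] nothing but 4 survives at r5c9, so r5c9=4.
Step 39. [r7c5∈{2}] r7c5 has the single candidate 2 ⇒ r7c5=2.
Step 40. [r5c1∈{6}] only 6 remains possible at r5c1. So r5c1=6.
Step 41. [r6c3∈{8}] r6c3's peers cover all but 8. So r6c3=8.
Step 42. [r3c9∈{1}] only 1 remains possible at r3c9, so r3c9=1.
Step 43. [r4c5∈{6}] r4c5 is down to just 6. So r4c5=6.
Step 44. [r6c5∈{3}] nothing but 3 survives at r6c5 ⇒ r6c5=3.
Step 45. [r7c9∈{9}] nothing but 9 survives at r7c9 ⇒ r7c9=9.
Step 46. [r7c2∈{5}] nothing but 5 survives at r7c2. So r7c2=5.
Step 47. [r2c3∈{1}] r2c3's peers cover all but 1. So r2c3=1.

Answer: 2 6 4 9 7 1 5 3 8 / 9 7 1 8 5 3 2 4 6 / 3 8 5 6 4 2 7 9 1 / 4 3 7 5 6 9 8 1 2 / 6 9 2 7 1 8 3 5 4 / 5 1 8 2 3 4 9 6 7 / 8 5 3 4 2 6 1 7 9 / 7 4 9 1 8 5 6 2 3 / 1 2 6 3 9 7 4 8 5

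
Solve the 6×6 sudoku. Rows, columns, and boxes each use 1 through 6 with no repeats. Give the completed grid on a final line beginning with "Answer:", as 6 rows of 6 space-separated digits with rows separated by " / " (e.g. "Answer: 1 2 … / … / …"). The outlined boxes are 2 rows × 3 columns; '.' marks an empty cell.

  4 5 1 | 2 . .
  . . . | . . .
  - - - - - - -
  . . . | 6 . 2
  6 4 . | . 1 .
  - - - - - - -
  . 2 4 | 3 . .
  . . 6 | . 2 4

Step 1. [r4c4∈{5}] only 5 remains possible at r4c4 ⇒ r4c4=5.
Step 2. [r6c4∈{1}] r6c4 has the single candidate 1, so r6c4=1.
Step 3. [r4c6∈{3}] r4c6's peers cover all but 3 ⇒ r4c6=3.
Step 4. [r1c6∈{6}] r1c6 is down to just 6. So r1c6=6.
Step 5. [r6c2∈{3}] r6c2's peers cover all but 3, so r6c2=3.
Step 6. [r5c6∈{5}] r5c6's peers cover all but 5. So r5c6=5.
Step 7. [r2c1∈{2,3}] 2 has one home in col 1: r2c1, so r2c1=2.
Step 8. [r3c1∈{1,3,5}] r3c1 is the only open cell in col 1 admitting 3 ⇒ r3c1=3.
Step 9. [r2c5∈{3,4,5}] 5 has one home in row 2: r2c5. So r2c5=5.
Step 10. [r2c6∈{1}] r2c6 has the single candidate 1, so r2c6=1.
Step 11. [r1c5∈{3}] nothing but 3 survives at r1c5 ⇒ r1c5=3.
Step 12. [r3c2∈{1}] r3c2's peers cover all but 1. So r3c2=1.
Step 13. [r2c4∈{4}] r2c4 is down to just 4 ⇒ r2c4=4.
Step 14. [r3c3∈{5}] r3c3's peers cover all but 5. So r3c3=5.
Step 15. [r5c5∈{6}] nothing but 6 survives at r5c5 ⇒ r5c5=6.
Step 16. [r3c5∈{4}] only 4 remains possible at r3c5 ⇒ r3c5=4.
Step 17. [r6c1∈{5}] only 5 remains possible at r6c1 ⇒ r6c1=5.
Step 18. [r2c2∈{6}] r2c2 has the single candidate 6. So r2c2=6.
Step 19. [r5c1∈{1}] nothing but 1 survives at r5c1, so r5c1=1.
Step 20. [r2c3∈{3}] r2c3 has the single candidate 3. So r2c3=3.
Step 21. [r4c3∈{2}] r4c3 has the single candidate 2, so r4c3=2.

Answer: 4 5 1 2 3 6 / 2 6 3 4 5 1 / 3 1 5 6 4 2 / 6 4 2 5 1 3 / 1 2 4 3 6 5 / 5 3 6 1 2 4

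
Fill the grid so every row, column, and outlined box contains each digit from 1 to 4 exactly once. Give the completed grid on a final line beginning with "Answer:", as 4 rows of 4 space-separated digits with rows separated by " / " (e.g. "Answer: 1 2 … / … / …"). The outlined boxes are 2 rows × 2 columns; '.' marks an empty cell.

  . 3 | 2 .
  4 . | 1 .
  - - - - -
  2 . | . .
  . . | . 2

Step 1. [r3c4∈{1,3,4}] in col 4, 1 fits only at r3c4, so r3c4=1.
Step 2. [r4c1∈{1,3}] in col 1, 3 fits only at r4c1. So r4c1=3.
Step 3. [r3c2∈{4}] nothing but 4 survives at r3c2. So r3c2=4.
Step 4. [r1c1∈{1}] r1c1's peers cover all but 1. So r1c1=1.
Step 5. [r3c3∈{3}] r3c3 has the single candidate 3. So r3c3=3.
Step 6. [r1c4∈{4}] r1c4 is down to just 4, so r1c4=4.
Step 7. [r4c3∈{4}] only 4 remains possible at r4c3, so r4c3=4.
Step 8. [r2c2∈{2}] r2c2's peers cover all but 2 ⇒ r2c2=2.
Step 9. [r2c4∈{3}] r2c4 has the single candidate 3. So r2c4=3.
Step 10. [r4c2∈{1}] r4c2's peers cover all but 1, so r4c2=1.

Answer: 1 3 2 4 / 4 2 1 3 / 2 4 3 1 / 3 1 4 2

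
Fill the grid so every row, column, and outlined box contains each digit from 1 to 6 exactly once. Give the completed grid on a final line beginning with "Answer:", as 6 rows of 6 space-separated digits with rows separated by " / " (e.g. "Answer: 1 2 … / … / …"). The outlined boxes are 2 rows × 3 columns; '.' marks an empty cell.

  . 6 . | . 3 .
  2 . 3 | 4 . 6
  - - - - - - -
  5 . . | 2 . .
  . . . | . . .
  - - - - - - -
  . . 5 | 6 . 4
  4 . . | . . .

Step 1. [r1c1∈{1}] r1c1's peers cover all but 1, so r1c1=1.
Step 2. [r2c5∈{1,5}] r2c5 is the only open cell in row 2 admitting 1, so r2c5=1.
Step 3. [r5c2∈{1,2,3}] 1 has one home in row 5: r5c2 ⇒ r5c2=1.
Step 4. [r4c1∈{3,6}] col 1 places 6 nowhere but r4c1, so r4c1=6.
Step 5. [r1c4∈{5}] r1c4 is down to just 5. So r1c4=5.
Step 6. [r1c3∈{4}] r1c3 has the single candidate 4 ⇒ r1c3=4.
Step 7. [r5c5∈{2}] only 2 remains possible at r5c5 ⇒ r5c5=2.
Step 8. [r6c5∈{5}] r6c5 is down to just 5, so r6c5=5.
Step 9. [r3c3∈{1}] only 1 remains possible at r3c3. So r3c3=1.
Step 10. [r3c6∈{3}] r3c6's peers cover all but 3 ⇒ r3c6=3.
Step 11. [r4c2∈{2,3,4}] row 4 places 3 nowhere but r4c2 ⇒ r4c2=3.
Step 12. [r6c6∈{1}] nothing but 1 survives at r6c6, so r6c6=1.
Step 13. [r6c3∈{2,6}] row 6 places 6 nowhere but r6c3, so r6c3=6.
Step 14. [r4c5∈{4}] r4c5 is down to just 4. So r4c5=4.
Step 15. [r1c6∈{2}] nothing but 2 survives at r1c6 ⇒ r1c6=2.
Step 16. [r3c5∈{6}] nothing but 6 survives at r3c5. So r3c5=6.
Step 17. [r6c4∈{3}] r6c4's peers cover all but 3. So r6c4=3.
Step 18. [r2c2∈{5}] only 5 remains possible at r2c2 ⇒ r2c2=5.
Step 19. [r5c1∈{3}] only 3 remains possible at r5c1, so r5c1=3.
Step 20. [r6c2∈{2}] nothing but 2 survives at r6c2, so r6c2=2.
Step 21. [r4c4∈{1}] r4c4 has the single candidate 1 ⇒ r4c4=1.
Step 22. [r3c2∈{4}] nothing but 4 survives at r3c2 ⇒ r3c2=4.
Step 23. [r4c6∈{5}] nothing but 5 survives at r4c6 ⇒ r4c6=5.
Step 24. [r4c3∈{2}] nothing but 2 survives at r4c3. So r4c3=2.

Answer: 1 6 4 5 3 2 / 2 5 3 4 1 6 / 5 4 1 2 6 3 / 6 3 2 1 4 5 / 3 1 5 6 2 4 / 4 2 6 3 5 1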